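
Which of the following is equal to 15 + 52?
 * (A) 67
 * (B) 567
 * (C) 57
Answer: A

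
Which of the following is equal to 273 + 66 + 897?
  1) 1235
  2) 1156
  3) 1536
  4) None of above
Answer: 4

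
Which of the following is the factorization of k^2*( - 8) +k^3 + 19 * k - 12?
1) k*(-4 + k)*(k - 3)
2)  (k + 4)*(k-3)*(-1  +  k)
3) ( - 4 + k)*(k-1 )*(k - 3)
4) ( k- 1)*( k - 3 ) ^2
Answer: 3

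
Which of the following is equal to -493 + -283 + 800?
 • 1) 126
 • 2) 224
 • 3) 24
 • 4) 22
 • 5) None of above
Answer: 3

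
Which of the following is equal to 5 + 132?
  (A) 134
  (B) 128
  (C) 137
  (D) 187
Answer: C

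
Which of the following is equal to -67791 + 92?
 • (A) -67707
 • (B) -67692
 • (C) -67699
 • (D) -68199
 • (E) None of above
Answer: C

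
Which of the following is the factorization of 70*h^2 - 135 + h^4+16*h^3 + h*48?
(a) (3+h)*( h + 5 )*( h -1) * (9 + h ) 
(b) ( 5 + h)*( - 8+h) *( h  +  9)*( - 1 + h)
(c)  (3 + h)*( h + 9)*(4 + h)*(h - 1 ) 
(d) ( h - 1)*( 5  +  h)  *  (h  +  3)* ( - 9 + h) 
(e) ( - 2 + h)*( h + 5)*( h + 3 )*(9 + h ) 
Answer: a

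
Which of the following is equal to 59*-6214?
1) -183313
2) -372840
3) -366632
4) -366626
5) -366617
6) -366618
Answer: 4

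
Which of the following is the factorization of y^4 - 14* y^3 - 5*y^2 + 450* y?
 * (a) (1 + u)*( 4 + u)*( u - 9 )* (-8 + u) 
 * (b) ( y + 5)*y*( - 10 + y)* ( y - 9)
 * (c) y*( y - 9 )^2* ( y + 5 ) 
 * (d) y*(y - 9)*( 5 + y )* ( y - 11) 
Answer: b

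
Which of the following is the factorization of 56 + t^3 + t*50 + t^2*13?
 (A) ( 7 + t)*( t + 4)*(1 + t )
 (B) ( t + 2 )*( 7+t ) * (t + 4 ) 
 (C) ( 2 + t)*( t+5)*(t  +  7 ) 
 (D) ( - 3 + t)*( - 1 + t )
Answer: B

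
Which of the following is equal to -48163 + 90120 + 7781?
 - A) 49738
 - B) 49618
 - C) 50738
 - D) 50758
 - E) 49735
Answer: A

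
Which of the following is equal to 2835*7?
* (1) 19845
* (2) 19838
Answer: 1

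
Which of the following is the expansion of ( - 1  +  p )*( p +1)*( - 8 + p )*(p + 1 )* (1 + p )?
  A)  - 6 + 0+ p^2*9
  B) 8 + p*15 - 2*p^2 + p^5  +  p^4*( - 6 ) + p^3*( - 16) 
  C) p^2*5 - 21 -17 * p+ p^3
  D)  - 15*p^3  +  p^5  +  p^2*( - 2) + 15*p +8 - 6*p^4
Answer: B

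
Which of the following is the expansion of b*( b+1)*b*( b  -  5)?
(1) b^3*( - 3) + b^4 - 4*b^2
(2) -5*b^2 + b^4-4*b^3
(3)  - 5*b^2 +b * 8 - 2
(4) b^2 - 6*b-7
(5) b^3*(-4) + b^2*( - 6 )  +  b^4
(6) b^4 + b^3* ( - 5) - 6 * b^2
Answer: 2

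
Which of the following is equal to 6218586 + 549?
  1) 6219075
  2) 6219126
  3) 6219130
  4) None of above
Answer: 4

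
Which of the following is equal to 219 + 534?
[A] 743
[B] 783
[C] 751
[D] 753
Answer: D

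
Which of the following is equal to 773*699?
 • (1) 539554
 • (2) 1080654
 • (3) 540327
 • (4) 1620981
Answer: 3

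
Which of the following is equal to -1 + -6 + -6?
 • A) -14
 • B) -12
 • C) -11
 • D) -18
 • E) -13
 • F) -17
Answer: E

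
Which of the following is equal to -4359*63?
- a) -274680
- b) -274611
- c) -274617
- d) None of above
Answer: c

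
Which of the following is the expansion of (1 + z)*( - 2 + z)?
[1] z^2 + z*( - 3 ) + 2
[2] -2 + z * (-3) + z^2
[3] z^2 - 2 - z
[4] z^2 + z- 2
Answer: 3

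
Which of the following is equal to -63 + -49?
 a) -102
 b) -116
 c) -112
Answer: c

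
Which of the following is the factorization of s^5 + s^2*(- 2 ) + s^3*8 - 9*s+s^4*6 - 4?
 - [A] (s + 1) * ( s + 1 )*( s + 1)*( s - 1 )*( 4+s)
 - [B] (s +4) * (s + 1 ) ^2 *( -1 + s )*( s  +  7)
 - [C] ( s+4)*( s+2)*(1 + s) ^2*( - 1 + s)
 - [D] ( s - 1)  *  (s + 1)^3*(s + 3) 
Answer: A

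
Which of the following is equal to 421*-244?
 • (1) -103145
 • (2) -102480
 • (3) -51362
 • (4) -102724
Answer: 4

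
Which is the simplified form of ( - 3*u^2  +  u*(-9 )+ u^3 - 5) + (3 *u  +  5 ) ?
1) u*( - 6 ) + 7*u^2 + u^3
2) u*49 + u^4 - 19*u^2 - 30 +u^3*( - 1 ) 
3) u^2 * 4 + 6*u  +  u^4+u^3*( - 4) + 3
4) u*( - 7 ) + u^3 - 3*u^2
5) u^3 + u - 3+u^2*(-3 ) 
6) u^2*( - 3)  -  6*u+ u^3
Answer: 6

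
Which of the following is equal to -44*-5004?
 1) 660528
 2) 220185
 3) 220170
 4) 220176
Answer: 4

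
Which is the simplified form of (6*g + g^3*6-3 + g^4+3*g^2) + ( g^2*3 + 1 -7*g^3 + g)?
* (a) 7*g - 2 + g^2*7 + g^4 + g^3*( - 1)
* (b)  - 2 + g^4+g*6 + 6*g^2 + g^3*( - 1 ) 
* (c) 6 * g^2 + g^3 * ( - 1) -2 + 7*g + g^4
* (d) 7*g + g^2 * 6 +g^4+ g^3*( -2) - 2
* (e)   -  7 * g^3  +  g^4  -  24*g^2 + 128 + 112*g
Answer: c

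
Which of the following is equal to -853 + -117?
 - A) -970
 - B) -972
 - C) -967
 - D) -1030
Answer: A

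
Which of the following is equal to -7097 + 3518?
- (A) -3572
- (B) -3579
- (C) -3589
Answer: B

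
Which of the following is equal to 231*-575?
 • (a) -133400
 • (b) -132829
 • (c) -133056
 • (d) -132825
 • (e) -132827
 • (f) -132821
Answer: d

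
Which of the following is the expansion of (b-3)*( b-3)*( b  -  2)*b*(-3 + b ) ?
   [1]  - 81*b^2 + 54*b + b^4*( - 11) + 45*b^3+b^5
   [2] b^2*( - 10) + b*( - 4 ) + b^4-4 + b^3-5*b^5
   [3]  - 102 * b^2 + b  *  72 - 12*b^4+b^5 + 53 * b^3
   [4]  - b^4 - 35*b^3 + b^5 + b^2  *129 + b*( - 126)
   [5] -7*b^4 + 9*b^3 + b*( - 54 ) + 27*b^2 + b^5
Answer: 1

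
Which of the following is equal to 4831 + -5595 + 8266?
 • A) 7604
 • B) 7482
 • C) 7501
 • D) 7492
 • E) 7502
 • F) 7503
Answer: E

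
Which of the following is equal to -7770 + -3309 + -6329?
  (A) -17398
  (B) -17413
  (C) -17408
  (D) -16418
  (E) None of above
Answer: C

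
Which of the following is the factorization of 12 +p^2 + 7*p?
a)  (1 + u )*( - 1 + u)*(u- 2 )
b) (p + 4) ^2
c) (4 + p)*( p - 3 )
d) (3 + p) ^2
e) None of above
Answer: e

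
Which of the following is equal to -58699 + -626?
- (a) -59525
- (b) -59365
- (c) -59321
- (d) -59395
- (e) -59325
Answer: e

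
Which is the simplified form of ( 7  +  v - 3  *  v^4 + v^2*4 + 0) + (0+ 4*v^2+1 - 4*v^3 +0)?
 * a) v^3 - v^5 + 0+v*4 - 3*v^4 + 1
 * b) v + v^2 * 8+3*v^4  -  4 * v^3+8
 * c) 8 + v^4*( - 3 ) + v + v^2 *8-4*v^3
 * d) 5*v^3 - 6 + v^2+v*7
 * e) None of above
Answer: c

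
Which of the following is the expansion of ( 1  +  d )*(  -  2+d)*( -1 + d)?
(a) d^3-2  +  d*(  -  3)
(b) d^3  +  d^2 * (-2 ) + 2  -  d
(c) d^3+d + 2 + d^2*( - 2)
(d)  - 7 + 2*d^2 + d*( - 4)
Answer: b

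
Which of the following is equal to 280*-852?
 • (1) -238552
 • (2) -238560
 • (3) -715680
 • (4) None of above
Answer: 2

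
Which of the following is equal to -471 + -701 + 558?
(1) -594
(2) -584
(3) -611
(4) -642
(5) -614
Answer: 5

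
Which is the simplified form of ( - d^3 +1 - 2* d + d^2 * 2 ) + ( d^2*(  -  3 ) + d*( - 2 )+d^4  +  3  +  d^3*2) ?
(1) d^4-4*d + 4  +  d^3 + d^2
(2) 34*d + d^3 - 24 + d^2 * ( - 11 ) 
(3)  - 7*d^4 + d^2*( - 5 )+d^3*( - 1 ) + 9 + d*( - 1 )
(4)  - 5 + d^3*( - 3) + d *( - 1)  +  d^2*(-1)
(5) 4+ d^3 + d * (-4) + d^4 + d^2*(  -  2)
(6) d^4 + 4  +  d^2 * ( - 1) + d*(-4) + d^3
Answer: 6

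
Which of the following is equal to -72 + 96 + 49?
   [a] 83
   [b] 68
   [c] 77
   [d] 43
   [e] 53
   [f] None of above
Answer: f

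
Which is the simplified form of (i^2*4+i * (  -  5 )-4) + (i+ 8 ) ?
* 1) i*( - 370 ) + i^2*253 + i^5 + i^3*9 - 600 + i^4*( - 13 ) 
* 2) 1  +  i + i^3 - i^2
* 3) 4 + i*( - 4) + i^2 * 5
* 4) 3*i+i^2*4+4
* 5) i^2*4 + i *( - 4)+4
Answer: 5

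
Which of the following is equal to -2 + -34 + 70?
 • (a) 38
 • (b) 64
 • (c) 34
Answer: c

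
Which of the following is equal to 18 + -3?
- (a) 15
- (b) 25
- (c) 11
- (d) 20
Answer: a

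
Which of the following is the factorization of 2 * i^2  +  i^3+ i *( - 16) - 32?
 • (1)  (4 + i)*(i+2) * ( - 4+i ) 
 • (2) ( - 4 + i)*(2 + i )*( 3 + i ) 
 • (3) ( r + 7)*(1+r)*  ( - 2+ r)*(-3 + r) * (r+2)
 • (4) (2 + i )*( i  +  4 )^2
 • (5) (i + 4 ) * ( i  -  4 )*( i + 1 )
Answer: 1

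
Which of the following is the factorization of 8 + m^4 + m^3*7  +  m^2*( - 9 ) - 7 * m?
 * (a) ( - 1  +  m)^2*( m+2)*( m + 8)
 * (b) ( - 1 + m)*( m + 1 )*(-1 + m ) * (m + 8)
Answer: b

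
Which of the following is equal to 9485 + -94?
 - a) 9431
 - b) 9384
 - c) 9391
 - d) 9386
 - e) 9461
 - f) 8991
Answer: c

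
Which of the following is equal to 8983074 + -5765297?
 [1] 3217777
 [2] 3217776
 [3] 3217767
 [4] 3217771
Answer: 1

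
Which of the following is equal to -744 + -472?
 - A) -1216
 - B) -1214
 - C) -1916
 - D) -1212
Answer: A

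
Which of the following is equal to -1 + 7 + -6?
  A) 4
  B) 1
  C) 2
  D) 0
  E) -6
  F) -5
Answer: D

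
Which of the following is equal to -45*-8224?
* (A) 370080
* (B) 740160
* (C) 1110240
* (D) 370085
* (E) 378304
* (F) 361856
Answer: A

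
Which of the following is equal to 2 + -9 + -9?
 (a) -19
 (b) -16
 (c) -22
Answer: b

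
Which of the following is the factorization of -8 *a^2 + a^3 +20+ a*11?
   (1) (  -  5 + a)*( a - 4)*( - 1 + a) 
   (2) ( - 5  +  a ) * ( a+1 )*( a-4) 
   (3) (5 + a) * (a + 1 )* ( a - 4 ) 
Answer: 2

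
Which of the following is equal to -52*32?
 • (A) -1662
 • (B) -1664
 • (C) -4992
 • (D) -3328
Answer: B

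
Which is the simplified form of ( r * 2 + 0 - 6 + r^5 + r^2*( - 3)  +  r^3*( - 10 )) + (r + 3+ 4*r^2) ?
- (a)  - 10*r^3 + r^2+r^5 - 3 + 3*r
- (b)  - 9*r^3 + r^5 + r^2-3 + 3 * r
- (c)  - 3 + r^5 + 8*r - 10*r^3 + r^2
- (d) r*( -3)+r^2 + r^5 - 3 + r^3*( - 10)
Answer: a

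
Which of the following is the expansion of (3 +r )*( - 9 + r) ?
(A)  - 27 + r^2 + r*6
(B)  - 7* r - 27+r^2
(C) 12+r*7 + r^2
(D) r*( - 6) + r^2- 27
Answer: D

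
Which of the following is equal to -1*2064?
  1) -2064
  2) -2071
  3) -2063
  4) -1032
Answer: 1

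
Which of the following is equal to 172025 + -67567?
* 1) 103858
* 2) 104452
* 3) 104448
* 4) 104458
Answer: 4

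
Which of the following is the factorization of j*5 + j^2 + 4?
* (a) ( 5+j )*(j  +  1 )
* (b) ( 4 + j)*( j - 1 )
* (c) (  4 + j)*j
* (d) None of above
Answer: d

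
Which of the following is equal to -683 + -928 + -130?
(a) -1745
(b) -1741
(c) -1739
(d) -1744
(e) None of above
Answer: b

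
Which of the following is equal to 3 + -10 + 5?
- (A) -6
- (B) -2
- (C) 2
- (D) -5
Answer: B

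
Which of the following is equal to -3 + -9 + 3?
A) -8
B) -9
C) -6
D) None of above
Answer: B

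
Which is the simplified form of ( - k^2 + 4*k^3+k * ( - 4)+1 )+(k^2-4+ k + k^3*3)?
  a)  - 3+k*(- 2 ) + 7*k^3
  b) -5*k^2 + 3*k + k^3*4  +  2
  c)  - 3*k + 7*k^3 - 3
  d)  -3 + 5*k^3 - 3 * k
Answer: c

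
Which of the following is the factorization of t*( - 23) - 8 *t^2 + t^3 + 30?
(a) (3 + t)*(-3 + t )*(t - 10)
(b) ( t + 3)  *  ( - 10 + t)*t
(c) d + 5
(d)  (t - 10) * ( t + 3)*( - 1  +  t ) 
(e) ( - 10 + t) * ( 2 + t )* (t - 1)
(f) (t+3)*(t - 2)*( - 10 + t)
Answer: d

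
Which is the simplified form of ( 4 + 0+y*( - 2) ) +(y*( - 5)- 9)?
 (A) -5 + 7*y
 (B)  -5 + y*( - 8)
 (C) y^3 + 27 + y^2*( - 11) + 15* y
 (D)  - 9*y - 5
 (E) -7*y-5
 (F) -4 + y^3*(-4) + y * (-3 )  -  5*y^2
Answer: E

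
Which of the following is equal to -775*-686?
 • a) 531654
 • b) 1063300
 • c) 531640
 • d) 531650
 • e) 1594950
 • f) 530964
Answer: d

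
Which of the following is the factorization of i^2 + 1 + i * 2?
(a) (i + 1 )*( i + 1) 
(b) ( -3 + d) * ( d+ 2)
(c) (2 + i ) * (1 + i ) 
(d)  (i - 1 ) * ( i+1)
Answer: a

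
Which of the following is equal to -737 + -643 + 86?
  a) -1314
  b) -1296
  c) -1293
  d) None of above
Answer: d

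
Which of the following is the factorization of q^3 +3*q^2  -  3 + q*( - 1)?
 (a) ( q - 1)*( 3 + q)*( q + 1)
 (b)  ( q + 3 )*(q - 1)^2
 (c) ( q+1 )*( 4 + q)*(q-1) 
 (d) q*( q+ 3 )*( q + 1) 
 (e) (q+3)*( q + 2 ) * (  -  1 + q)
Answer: a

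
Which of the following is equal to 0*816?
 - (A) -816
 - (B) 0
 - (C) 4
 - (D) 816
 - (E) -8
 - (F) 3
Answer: B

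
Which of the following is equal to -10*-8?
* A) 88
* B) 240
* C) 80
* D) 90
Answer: C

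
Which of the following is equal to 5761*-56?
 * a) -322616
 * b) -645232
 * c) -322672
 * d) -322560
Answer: a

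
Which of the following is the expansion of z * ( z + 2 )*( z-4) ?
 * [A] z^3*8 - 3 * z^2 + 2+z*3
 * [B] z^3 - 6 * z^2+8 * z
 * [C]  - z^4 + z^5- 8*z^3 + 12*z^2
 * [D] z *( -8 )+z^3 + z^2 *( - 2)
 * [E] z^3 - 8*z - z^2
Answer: D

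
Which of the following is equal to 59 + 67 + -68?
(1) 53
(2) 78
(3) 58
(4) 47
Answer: 3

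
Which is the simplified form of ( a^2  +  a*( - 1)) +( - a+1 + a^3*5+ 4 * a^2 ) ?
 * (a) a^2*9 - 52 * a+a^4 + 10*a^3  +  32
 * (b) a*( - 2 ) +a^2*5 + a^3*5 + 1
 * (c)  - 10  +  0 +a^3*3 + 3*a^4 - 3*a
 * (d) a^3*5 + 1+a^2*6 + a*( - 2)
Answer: b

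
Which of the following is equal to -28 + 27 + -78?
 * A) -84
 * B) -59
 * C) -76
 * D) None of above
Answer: D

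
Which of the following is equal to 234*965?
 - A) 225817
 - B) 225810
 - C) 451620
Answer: B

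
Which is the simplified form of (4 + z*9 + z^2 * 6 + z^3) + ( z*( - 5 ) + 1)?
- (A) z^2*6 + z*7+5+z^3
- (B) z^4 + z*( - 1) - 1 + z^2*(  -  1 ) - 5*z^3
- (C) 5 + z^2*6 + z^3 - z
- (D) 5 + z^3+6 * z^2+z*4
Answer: D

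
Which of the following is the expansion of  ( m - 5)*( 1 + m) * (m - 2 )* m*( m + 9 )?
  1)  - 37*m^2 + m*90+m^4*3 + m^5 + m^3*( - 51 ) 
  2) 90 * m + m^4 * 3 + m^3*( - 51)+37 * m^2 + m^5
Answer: 2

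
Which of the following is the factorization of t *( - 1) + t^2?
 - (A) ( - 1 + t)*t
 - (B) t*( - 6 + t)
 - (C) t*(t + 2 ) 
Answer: A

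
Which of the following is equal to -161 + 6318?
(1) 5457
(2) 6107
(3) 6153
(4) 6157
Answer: 4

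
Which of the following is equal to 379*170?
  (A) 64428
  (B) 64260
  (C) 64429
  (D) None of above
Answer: D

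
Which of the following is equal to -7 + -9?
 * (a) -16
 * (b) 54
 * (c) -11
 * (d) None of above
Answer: a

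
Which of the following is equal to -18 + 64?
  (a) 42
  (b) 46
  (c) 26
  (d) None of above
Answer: b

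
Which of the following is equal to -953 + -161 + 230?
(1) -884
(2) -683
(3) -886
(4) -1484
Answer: 1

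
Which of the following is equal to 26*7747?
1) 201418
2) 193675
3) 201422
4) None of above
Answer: 3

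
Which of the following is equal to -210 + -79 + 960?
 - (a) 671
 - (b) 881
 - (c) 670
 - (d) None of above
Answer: a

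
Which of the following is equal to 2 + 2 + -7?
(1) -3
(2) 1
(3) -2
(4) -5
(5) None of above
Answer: 1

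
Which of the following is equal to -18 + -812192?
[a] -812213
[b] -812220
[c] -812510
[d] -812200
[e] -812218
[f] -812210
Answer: f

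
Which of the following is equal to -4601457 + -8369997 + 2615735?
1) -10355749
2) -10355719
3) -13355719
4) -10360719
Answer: 2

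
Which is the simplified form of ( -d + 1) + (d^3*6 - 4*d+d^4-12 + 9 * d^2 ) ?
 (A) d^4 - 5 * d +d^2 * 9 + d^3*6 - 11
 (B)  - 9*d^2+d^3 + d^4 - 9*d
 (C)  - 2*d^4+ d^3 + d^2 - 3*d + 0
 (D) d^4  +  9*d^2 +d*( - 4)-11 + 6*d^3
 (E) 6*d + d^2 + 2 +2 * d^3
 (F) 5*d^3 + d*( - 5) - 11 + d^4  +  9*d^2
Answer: A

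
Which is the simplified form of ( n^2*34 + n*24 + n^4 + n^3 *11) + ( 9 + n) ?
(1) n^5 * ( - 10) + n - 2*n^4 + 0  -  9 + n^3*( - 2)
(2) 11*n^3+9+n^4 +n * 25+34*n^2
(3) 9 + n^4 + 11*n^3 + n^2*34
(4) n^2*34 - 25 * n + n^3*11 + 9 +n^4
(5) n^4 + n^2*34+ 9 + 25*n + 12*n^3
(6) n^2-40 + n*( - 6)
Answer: 2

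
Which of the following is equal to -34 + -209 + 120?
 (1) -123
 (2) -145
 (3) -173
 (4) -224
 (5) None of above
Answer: 1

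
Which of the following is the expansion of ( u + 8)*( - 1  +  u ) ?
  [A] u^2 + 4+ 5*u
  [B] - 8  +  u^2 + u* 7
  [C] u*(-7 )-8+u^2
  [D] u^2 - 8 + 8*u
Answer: B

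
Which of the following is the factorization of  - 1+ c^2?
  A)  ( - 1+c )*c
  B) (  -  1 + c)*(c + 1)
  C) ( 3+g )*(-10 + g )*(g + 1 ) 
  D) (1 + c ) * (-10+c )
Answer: B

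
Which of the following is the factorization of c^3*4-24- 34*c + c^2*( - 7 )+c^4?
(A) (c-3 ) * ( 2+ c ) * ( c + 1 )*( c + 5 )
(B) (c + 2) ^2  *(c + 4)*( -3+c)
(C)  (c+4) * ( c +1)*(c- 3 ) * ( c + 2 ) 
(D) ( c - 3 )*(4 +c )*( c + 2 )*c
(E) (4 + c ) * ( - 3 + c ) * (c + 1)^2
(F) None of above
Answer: C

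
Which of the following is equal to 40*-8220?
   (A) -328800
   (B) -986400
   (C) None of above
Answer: A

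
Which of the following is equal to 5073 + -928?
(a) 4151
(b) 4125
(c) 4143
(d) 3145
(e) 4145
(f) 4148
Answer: e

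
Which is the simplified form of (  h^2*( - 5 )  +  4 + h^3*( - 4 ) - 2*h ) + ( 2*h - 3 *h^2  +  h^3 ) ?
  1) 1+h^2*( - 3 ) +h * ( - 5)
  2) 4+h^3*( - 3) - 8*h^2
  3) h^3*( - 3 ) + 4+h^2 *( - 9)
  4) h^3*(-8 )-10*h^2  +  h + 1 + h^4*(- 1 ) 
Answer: 2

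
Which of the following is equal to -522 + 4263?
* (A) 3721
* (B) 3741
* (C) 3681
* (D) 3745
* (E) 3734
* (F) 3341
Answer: B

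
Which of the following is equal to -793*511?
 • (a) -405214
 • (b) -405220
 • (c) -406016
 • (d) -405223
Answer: d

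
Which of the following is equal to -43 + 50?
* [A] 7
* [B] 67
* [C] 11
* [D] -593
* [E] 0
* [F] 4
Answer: A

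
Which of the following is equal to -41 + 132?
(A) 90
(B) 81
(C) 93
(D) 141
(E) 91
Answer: E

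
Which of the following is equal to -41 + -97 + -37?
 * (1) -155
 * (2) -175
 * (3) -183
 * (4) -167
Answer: 2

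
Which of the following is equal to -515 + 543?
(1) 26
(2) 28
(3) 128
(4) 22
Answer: 2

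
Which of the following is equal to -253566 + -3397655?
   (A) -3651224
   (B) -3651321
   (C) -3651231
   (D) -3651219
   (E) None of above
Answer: E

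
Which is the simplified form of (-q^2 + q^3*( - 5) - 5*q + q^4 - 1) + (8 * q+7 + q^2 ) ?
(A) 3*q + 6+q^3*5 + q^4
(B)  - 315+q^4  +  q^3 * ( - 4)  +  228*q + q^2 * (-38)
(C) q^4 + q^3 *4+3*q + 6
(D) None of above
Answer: D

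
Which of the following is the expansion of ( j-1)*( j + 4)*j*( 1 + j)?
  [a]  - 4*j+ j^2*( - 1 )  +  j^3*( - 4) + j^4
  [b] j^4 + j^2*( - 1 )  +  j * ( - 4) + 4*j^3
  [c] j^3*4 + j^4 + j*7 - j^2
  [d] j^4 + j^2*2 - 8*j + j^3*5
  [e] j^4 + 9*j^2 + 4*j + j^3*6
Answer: b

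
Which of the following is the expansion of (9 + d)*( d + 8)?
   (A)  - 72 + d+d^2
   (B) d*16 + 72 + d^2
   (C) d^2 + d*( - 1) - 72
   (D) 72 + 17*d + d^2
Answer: D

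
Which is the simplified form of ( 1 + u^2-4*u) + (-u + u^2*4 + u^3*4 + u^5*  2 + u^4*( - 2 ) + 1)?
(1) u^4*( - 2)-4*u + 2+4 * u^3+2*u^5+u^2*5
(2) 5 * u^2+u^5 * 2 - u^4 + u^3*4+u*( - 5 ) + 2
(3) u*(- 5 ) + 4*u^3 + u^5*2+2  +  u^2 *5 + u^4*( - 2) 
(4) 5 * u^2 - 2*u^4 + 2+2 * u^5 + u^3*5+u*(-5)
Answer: 3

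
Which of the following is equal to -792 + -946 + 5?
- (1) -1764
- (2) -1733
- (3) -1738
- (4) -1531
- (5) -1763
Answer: 2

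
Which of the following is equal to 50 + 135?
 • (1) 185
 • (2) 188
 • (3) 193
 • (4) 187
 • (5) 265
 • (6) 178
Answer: 1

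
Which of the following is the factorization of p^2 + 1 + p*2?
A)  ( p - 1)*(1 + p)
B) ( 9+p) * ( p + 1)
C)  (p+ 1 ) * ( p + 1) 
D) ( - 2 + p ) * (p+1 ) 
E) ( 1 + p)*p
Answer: C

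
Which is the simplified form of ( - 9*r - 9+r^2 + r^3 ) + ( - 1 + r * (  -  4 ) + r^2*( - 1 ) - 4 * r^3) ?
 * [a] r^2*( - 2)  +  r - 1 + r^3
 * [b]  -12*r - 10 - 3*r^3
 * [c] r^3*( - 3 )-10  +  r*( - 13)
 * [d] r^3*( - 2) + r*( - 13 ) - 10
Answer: c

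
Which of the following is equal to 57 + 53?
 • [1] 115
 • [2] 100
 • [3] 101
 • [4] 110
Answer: 4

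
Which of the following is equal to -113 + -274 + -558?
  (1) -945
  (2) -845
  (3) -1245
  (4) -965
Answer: 1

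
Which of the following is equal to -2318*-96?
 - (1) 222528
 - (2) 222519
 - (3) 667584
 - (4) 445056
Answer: 1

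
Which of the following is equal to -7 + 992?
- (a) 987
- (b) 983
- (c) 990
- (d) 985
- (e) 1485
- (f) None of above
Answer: d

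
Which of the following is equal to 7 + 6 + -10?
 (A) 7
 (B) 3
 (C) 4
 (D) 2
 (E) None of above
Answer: B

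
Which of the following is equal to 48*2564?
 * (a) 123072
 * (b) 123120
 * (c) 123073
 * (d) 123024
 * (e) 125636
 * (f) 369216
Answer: a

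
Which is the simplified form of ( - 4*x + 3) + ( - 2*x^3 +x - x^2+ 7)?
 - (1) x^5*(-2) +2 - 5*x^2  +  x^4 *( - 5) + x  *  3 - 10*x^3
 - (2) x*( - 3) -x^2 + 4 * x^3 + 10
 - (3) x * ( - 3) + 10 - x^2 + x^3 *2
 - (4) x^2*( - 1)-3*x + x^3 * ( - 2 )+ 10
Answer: 4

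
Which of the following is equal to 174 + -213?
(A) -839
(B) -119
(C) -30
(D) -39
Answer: D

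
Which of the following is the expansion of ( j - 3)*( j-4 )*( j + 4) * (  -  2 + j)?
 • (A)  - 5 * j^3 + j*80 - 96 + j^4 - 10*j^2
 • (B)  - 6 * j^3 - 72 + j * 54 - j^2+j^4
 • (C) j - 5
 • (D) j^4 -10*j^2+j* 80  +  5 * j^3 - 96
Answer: A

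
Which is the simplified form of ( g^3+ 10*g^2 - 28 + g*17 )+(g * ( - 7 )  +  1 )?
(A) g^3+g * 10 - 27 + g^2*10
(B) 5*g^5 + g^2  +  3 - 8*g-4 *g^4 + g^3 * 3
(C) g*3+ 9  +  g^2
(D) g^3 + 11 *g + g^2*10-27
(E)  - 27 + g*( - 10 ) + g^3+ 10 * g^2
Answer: A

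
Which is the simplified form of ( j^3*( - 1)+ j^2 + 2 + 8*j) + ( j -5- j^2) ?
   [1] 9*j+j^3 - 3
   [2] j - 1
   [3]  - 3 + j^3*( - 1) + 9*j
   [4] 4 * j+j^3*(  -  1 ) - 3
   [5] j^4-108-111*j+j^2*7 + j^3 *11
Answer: 3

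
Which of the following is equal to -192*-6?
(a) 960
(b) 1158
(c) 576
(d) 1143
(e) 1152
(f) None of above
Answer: e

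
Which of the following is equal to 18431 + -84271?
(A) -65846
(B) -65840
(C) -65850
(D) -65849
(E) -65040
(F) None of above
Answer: B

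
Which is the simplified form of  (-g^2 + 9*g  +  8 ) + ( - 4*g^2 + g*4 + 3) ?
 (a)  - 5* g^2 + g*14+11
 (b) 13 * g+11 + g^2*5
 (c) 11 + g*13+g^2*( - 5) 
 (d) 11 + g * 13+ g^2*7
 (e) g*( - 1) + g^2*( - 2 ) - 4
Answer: c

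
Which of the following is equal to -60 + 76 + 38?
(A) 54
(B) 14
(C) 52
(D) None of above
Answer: A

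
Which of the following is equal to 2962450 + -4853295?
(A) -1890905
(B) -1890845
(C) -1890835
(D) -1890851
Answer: B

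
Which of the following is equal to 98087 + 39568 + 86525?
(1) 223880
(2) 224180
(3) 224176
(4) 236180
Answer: 2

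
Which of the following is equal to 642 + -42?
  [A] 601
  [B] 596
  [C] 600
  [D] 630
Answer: C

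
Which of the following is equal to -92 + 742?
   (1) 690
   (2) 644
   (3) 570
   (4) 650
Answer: 4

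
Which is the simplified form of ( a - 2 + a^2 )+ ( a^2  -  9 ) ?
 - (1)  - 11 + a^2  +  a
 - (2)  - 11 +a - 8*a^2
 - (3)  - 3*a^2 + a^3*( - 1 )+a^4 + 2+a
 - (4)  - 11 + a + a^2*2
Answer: 4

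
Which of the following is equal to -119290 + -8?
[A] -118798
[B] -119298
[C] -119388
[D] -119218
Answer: B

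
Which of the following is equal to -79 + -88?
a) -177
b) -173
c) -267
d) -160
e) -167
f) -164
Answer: e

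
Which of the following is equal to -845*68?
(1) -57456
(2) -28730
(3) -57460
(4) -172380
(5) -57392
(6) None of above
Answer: 3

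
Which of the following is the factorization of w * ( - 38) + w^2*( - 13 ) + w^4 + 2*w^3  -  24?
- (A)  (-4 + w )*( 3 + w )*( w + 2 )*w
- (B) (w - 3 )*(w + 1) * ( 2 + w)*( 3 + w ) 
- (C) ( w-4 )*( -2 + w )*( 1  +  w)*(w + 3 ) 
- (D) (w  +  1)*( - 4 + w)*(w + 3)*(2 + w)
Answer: D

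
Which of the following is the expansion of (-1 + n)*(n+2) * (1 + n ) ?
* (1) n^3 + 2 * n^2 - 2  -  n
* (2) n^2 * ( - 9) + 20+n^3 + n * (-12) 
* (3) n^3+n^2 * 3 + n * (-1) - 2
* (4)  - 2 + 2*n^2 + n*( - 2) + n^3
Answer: 1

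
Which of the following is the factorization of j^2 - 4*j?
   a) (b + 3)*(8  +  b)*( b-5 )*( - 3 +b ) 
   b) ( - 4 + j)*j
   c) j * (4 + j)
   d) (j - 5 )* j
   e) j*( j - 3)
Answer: b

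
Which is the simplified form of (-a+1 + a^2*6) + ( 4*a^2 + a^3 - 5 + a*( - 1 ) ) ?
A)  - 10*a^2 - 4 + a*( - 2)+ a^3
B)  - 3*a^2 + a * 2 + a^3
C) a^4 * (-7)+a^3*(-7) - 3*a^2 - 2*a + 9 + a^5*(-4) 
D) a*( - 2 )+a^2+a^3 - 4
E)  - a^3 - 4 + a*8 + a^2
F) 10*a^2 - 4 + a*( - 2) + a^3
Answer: F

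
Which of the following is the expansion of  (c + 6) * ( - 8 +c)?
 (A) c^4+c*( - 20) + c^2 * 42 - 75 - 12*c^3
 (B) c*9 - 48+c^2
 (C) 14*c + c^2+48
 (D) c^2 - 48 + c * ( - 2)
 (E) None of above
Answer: D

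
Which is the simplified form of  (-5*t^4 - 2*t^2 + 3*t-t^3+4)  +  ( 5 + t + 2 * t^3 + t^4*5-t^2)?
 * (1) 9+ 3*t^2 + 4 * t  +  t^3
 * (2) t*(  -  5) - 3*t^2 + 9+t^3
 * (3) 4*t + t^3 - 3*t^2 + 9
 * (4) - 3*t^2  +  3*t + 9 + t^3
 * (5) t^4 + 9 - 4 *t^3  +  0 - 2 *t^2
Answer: 3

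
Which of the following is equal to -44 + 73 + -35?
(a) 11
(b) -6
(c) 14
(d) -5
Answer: b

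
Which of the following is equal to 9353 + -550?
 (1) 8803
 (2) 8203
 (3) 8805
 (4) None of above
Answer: 1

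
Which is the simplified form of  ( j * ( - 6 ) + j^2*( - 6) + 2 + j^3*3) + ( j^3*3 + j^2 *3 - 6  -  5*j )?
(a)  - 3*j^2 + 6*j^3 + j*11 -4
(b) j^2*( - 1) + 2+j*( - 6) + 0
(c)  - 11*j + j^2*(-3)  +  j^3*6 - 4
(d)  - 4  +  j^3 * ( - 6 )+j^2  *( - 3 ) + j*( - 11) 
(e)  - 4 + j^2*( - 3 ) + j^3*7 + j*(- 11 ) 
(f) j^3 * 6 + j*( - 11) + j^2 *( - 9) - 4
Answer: c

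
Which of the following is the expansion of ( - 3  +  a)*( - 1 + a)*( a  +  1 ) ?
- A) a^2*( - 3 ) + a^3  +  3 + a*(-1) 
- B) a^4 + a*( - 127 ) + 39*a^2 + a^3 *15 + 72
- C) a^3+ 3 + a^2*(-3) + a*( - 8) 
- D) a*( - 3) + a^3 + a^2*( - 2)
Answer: A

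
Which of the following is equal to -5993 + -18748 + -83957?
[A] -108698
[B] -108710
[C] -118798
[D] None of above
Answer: A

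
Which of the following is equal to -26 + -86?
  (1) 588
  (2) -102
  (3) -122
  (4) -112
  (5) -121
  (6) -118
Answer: 4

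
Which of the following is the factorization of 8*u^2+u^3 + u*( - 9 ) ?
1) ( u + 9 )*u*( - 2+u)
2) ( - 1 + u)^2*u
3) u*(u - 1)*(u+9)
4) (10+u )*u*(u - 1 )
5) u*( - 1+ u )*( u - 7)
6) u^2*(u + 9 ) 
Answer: 3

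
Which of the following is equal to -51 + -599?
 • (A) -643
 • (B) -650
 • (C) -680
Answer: B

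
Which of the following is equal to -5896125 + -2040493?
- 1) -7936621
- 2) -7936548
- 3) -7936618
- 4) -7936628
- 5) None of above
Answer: 3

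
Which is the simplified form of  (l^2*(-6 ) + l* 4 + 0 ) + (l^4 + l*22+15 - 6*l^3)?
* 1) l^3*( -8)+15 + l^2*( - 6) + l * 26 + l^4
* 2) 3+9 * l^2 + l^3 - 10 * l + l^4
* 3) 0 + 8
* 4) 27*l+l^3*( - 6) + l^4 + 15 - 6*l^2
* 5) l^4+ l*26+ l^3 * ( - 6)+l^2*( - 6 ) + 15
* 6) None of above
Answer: 5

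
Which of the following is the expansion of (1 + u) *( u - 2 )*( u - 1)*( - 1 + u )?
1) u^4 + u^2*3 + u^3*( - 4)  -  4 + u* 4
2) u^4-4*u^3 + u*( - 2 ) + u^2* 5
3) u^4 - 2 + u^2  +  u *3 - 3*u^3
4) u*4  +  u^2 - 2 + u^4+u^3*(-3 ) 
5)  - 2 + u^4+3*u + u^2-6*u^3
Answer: 3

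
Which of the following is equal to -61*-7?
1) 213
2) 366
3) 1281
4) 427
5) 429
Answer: 4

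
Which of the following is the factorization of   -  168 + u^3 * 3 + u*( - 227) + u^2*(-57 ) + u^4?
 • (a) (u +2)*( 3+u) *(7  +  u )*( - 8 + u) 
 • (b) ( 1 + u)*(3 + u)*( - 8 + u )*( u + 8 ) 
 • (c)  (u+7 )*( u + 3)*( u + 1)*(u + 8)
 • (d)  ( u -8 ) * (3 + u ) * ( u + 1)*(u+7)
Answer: d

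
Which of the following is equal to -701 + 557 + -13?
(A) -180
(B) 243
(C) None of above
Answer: C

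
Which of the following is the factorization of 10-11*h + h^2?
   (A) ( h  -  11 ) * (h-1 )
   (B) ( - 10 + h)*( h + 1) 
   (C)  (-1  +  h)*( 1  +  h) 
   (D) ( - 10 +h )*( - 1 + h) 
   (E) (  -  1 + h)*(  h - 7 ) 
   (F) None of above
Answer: D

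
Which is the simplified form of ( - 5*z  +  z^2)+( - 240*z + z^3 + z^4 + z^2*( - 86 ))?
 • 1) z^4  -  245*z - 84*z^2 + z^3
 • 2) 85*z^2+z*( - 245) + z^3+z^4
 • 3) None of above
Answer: 3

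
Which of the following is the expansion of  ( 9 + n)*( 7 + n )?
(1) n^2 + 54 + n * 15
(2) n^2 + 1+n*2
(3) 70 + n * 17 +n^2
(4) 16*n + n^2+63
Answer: 4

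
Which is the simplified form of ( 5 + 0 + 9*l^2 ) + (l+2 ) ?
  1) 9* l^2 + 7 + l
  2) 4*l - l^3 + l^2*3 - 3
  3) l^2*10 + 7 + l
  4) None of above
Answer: 1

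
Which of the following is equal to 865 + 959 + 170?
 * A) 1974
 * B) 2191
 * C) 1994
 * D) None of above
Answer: C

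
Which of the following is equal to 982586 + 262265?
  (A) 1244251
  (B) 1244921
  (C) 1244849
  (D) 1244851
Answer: D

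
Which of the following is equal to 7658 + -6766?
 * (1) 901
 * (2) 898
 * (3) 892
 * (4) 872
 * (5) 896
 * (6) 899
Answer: 3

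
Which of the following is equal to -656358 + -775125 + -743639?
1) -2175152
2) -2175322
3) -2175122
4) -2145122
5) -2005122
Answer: 3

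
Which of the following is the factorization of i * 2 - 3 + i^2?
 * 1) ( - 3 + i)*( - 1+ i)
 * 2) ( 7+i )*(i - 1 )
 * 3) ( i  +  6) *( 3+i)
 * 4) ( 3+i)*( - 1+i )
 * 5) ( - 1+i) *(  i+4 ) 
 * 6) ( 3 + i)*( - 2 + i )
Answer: 4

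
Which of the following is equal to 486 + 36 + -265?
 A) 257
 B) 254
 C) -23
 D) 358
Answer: A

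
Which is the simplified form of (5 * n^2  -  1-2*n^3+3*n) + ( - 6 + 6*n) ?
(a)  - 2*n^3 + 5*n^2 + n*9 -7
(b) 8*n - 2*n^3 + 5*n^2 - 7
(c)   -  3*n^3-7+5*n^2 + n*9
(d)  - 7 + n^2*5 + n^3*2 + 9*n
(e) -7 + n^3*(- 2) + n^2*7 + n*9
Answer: a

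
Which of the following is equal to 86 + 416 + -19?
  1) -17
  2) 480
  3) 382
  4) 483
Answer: 4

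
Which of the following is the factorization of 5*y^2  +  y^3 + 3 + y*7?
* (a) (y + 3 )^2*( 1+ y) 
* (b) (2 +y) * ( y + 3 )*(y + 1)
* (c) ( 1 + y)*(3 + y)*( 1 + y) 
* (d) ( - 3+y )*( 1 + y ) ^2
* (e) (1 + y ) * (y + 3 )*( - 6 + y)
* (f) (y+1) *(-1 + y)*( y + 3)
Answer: c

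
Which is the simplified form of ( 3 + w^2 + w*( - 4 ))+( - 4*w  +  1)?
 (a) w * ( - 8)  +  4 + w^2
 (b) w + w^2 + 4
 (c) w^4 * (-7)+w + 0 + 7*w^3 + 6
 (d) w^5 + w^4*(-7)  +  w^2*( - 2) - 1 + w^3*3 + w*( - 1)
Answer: a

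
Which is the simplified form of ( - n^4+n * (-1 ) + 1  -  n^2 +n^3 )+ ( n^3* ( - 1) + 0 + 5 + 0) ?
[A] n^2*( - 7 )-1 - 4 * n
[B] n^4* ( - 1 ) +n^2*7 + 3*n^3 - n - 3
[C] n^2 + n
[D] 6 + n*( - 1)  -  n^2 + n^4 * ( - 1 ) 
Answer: D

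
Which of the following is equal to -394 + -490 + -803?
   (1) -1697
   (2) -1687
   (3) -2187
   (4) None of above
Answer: 2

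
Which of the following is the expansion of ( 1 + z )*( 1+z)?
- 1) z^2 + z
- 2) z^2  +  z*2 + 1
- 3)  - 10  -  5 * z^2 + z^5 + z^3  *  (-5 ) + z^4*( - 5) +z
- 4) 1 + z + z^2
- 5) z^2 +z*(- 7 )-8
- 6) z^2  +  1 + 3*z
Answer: 2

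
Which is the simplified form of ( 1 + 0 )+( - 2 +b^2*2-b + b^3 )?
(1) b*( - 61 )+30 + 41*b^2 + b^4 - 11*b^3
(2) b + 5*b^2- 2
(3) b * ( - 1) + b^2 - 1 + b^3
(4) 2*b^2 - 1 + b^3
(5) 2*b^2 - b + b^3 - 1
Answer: 5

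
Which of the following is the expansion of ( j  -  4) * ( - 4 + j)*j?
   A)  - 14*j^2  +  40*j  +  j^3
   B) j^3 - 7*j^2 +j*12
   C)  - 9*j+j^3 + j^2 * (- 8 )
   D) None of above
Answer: D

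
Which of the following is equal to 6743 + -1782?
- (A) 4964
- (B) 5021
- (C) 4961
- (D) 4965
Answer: C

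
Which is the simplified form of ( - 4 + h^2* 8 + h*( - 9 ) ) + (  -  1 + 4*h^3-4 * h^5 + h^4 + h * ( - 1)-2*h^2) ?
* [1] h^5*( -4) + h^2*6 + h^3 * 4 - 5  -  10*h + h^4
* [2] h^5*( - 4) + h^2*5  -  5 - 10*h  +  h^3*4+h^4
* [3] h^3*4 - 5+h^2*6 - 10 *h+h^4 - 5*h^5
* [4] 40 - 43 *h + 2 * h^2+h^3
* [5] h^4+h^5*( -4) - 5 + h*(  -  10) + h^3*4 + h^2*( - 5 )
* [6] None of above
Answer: 1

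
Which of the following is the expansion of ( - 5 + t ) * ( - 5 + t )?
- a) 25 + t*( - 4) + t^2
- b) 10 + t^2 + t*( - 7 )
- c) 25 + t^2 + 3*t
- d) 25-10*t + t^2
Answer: d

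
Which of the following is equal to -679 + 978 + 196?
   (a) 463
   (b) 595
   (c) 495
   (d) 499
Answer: c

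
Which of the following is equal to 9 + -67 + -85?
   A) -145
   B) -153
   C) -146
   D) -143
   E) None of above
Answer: D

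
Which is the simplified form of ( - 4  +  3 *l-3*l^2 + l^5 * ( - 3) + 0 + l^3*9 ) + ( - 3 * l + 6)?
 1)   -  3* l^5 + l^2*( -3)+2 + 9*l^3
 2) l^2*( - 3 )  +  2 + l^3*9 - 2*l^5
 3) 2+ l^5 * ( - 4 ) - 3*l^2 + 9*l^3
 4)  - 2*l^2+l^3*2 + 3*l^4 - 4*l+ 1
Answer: 1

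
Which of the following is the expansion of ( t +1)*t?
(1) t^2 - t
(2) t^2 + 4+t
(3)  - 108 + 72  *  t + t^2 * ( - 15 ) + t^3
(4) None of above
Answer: 4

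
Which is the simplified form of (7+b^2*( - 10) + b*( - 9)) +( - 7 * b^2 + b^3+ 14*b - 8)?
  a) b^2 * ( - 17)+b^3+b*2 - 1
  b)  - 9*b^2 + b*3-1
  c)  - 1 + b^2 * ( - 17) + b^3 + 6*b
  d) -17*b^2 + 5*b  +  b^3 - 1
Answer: d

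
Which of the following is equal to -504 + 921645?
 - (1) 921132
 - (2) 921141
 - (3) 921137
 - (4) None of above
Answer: 2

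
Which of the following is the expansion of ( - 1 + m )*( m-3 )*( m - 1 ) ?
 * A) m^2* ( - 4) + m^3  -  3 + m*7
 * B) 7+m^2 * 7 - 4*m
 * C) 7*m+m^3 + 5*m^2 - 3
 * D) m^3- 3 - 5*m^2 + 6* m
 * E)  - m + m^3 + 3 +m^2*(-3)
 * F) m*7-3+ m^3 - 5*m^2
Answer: F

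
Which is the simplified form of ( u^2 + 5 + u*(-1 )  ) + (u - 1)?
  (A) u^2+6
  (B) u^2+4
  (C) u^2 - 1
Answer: B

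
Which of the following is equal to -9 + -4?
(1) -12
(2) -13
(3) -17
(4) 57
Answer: 2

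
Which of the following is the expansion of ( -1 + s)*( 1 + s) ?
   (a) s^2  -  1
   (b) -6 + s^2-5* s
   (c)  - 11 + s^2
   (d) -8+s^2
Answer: a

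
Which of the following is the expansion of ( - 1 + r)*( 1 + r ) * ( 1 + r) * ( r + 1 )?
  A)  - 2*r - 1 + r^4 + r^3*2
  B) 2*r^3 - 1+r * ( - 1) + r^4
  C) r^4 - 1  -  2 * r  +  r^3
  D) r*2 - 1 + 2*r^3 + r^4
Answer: A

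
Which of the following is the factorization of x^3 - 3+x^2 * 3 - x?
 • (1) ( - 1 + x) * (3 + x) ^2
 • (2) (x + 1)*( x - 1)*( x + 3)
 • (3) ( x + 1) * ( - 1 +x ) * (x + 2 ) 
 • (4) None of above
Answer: 2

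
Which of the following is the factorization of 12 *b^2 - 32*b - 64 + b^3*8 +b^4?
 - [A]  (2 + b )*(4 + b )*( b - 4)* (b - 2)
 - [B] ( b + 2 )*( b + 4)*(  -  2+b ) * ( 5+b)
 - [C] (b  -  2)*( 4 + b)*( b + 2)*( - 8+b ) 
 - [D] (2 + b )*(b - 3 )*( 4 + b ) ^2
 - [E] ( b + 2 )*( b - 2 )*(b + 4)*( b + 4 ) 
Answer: E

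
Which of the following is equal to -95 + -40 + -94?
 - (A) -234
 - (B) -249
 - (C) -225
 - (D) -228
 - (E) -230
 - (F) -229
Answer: F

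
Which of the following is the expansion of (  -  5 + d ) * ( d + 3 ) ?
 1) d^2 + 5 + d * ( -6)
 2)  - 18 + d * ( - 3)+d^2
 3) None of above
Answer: 3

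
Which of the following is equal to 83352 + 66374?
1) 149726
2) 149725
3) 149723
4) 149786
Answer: 1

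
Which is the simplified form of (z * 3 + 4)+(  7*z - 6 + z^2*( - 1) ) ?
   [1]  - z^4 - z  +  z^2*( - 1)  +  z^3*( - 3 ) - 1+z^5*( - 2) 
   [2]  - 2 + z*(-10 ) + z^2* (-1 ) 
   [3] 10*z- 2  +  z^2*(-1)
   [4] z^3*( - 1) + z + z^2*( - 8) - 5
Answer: 3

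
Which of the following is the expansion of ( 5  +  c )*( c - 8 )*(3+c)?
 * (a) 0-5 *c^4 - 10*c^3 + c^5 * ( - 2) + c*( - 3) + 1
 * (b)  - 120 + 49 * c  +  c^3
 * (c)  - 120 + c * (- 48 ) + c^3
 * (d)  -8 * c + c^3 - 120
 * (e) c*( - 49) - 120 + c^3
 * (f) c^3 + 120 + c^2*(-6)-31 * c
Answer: e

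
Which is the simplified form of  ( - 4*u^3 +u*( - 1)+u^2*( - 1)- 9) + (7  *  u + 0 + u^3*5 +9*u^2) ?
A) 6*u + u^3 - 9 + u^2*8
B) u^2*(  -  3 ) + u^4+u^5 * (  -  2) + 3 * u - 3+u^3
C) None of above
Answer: A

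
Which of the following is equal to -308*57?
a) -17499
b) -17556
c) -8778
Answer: b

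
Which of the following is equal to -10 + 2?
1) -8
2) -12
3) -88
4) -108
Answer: 1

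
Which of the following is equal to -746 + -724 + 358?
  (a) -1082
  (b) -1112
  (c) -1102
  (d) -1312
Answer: b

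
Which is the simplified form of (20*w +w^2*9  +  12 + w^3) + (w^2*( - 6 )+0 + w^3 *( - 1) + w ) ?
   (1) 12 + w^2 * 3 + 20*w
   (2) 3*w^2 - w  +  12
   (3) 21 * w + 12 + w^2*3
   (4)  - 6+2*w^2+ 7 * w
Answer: 3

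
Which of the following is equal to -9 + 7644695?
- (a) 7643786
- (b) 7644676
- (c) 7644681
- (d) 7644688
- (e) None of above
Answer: e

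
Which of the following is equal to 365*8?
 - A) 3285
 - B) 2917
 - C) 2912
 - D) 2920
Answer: D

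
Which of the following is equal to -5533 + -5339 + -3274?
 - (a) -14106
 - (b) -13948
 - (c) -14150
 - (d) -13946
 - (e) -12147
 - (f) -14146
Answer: f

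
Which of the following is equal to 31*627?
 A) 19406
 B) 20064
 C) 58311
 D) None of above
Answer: D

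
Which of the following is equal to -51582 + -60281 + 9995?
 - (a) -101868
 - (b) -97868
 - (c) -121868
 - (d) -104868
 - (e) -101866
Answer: a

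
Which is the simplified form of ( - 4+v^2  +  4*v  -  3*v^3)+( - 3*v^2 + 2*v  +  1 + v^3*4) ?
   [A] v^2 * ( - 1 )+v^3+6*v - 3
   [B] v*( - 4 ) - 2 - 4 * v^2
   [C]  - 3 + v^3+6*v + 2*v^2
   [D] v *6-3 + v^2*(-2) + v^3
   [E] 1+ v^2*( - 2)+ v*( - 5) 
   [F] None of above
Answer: D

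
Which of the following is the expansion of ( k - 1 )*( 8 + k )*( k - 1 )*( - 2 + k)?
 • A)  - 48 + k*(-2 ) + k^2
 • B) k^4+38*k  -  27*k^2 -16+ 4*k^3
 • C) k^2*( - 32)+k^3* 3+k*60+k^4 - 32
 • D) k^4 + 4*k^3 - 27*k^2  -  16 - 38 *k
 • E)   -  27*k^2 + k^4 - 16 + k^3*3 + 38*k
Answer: B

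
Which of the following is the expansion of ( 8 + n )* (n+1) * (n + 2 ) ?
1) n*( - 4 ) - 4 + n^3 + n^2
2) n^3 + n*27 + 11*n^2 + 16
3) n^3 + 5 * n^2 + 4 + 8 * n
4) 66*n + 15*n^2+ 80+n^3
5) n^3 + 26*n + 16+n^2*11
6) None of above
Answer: 5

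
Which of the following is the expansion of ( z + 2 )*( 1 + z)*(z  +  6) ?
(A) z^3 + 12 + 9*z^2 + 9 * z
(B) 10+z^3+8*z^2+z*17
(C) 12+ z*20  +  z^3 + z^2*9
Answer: C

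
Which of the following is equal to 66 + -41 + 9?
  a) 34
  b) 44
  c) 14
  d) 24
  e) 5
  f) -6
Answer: a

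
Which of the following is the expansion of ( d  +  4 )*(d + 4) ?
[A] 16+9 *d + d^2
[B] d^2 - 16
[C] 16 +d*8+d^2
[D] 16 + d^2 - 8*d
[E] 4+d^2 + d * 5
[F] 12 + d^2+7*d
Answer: C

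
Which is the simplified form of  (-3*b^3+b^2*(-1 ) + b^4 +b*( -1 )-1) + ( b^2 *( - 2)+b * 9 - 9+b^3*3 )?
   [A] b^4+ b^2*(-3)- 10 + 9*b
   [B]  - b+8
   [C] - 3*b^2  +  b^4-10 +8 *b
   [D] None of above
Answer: C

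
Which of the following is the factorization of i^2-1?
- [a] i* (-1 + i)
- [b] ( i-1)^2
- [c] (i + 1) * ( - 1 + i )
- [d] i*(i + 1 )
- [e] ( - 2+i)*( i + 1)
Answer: c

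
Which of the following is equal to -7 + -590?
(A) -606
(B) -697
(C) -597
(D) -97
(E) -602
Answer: C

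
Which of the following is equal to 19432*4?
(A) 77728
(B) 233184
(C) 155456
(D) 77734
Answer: A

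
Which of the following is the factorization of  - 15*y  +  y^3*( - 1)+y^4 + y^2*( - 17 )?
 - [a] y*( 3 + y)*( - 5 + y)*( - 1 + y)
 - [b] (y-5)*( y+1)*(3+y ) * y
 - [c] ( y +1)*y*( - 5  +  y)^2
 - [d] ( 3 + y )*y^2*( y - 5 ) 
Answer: b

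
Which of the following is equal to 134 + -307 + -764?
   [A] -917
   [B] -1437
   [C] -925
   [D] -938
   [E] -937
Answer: E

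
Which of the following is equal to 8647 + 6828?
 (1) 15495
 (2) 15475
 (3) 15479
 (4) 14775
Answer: 2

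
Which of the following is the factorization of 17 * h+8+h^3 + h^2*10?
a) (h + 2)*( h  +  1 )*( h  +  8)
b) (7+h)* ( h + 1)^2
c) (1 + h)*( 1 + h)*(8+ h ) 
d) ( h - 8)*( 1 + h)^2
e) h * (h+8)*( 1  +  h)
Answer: c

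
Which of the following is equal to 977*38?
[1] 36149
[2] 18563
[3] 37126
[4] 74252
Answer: 3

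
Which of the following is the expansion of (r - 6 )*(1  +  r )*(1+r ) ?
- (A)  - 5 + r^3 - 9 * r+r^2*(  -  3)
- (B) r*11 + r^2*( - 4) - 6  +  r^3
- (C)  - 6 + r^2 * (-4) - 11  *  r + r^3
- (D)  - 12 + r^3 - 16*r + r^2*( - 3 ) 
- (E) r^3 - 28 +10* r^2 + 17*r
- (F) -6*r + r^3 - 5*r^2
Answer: C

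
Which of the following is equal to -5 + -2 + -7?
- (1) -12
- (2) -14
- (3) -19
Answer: 2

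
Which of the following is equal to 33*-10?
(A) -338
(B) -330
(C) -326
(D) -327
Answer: B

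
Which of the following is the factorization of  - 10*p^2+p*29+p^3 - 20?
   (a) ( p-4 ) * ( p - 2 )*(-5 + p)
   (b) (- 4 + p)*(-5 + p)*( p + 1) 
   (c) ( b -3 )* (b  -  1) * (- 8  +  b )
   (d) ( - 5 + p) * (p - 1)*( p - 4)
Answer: d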